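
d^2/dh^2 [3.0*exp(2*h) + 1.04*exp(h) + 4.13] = (12.0*exp(h) + 1.04)*exp(h)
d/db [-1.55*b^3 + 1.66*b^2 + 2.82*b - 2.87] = -4.65*b^2 + 3.32*b + 2.82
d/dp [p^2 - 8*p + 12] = 2*p - 8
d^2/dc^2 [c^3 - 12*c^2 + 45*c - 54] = 6*c - 24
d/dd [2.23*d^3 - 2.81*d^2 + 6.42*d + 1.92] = 6.69*d^2 - 5.62*d + 6.42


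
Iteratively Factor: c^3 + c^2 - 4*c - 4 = (c + 2)*(c^2 - c - 2) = (c + 1)*(c + 2)*(c - 2)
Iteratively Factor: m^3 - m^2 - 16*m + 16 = (m - 4)*(m^2 + 3*m - 4) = (m - 4)*(m + 4)*(m - 1)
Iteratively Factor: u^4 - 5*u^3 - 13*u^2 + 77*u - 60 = (u - 5)*(u^3 - 13*u + 12) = (u - 5)*(u + 4)*(u^2 - 4*u + 3) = (u - 5)*(u - 3)*(u + 4)*(u - 1)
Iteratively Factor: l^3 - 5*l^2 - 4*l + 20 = (l - 2)*(l^2 - 3*l - 10) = (l - 5)*(l - 2)*(l + 2)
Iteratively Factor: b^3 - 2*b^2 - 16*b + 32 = (b - 2)*(b^2 - 16) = (b - 4)*(b - 2)*(b + 4)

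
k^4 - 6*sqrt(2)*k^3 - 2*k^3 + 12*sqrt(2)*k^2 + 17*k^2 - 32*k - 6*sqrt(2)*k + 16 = (k - 1)^2*(k - 4*sqrt(2))*(k - 2*sqrt(2))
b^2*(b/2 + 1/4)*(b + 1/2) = b^4/2 + b^3/2 + b^2/8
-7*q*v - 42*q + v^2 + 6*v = (-7*q + v)*(v + 6)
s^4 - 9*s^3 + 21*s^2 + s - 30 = (s - 5)*(s - 3)*(s - 2)*(s + 1)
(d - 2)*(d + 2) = d^2 - 4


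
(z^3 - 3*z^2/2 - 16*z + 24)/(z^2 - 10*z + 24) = (z^2 + 5*z/2 - 6)/(z - 6)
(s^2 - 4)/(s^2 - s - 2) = (s + 2)/(s + 1)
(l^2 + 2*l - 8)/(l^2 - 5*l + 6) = (l + 4)/(l - 3)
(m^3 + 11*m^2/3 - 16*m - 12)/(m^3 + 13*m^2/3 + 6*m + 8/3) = (3*m^3 + 11*m^2 - 48*m - 36)/(3*m^3 + 13*m^2 + 18*m + 8)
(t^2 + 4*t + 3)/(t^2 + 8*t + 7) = (t + 3)/(t + 7)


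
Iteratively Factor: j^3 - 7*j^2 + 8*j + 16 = (j - 4)*(j^2 - 3*j - 4) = (j - 4)*(j + 1)*(j - 4)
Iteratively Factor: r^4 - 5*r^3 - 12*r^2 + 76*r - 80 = (r - 2)*(r^3 - 3*r^2 - 18*r + 40) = (r - 2)^2*(r^2 - r - 20) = (r - 2)^2*(r + 4)*(r - 5)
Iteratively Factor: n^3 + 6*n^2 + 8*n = (n)*(n^2 + 6*n + 8) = n*(n + 4)*(n + 2)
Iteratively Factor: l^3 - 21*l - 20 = (l + 4)*(l^2 - 4*l - 5) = (l + 1)*(l + 4)*(l - 5)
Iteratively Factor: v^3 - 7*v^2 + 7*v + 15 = (v - 3)*(v^2 - 4*v - 5) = (v - 5)*(v - 3)*(v + 1)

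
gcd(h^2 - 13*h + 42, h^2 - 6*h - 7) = h - 7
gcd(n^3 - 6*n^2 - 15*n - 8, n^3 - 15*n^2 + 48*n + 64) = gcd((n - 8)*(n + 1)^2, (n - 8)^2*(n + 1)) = n^2 - 7*n - 8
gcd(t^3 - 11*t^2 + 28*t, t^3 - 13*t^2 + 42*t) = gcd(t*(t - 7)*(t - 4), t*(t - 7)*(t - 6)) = t^2 - 7*t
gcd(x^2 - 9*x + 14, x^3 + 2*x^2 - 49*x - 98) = x - 7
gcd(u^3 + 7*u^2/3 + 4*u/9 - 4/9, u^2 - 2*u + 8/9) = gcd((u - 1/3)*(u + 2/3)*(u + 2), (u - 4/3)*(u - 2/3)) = 1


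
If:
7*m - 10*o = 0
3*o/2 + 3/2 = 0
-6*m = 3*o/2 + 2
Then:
No Solution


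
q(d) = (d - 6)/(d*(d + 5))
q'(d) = -(d - 6)/(d*(d + 5)^2) + 1/(d*(d + 5)) - (d - 6)/(d^2*(d + 5))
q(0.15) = -7.57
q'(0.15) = 53.25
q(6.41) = 0.01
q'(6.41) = 0.01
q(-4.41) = 4.00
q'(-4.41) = -6.26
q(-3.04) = 1.52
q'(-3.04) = -0.44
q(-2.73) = 1.41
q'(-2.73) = -0.27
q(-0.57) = 2.60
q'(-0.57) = 3.58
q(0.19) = -5.89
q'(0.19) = 33.16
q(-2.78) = 1.42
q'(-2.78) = -0.29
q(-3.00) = 1.50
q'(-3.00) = -0.42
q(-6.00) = -2.00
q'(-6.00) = -2.17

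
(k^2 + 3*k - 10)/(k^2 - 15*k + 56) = (k^2 + 3*k - 10)/(k^2 - 15*k + 56)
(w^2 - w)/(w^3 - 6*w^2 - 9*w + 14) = w/(w^2 - 5*w - 14)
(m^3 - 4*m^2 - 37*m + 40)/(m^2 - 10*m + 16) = (m^2 + 4*m - 5)/(m - 2)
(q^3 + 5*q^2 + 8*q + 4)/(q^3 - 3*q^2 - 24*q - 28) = (q + 1)/(q - 7)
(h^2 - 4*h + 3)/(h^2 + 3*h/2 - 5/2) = 2*(h - 3)/(2*h + 5)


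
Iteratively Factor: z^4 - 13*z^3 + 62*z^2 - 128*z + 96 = (z - 4)*(z^3 - 9*z^2 + 26*z - 24) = (z - 4)^2*(z^2 - 5*z + 6) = (z - 4)^2*(z - 2)*(z - 3)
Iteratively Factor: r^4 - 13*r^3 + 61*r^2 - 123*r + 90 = (r - 3)*(r^3 - 10*r^2 + 31*r - 30) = (r - 5)*(r - 3)*(r^2 - 5*r + 6) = (r - 5)*(r - 3)*(r - 2)*(r - 3)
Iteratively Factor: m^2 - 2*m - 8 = (m + 2)*(m - 4)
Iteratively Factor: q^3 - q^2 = (q - 1)*(q^2) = q*(q - 1)*(q)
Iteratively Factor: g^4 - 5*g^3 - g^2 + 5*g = (g - 1)*(g^3 - 4*g^2 - 5*g) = (g - 1)*(g + 1)*(g^2 - 5*g) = (g - 5)*(g - 1)*(g + 1)*(g)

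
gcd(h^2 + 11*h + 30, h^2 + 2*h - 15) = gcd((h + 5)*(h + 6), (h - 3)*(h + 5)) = h + 5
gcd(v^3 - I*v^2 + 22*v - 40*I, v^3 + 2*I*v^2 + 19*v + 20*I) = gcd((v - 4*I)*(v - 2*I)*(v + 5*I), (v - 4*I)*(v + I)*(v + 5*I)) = v^2 + I*v + 20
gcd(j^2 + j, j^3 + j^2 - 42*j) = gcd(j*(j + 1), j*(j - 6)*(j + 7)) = j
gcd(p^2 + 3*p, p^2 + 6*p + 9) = p + 3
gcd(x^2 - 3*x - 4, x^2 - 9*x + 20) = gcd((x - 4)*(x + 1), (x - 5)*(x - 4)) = x - 4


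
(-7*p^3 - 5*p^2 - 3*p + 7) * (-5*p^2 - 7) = 35*p^5 + 25*p^4 + 64*p^3 + 21*p - 49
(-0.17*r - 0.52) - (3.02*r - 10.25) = 9.73 - 3.19*r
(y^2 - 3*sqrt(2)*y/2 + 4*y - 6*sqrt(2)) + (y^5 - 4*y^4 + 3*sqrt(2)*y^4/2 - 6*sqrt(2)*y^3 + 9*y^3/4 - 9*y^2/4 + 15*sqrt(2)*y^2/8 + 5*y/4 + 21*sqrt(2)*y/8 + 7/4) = y^5 - 4*y^4 + 3*sqrt(2)*y^4/2 - 6*sqrt(2)*y^3 + 9*y^3/4 - 5*y^2/4 + 15*sqrt(2)*y^2/8 + 9*sqrt(2)*y/8 + 21*y/4 - 6*sqrt(2) + 7/4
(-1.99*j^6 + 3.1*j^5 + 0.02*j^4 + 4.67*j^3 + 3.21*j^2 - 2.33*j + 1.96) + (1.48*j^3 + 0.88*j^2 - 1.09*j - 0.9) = -1.99*j^6 + 3.1*j^5 + 0.02*j^4 + 6.15*j^3 + 4.09*j^2 - 3.42*j + 1.06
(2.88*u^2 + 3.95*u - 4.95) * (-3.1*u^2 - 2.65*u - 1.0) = -8.928*u^4 - 19.877*u^3 + 1.9975*u^2 + 9.1675*u + 4.95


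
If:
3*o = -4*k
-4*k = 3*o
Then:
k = -3*o/4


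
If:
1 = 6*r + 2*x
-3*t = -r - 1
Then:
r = 1/6 - x/3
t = 7/18 - x/9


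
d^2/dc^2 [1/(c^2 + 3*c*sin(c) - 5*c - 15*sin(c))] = ((c^2 + 3*c*sin(c) - 5*c - 15*sin(c))*(3*c*sin(c) - 15*sin(c) - 6*cos(c) - 2) + 2*(3*c*cos(c) + 2*c + 3*sin(c) - 15*cos(c) - 5)^2)/((c - 5)^3*(c + 3*sin(c))^3)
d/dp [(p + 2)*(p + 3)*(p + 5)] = 3*p^2 + 20*p + 31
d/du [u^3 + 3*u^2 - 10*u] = 3*u^2 + 6*u - 10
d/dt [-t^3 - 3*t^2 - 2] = 3*t*(-t - 2)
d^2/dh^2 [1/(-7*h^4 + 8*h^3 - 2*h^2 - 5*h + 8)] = 2*(2*(21*h^2 - 12*h + 1)*(7*h^4 - 8*h^3 + 2*h^2 + 5*h - 8) - (28*h^3 - 24*h^2 + 4*h + 5)^2)/(7*h^4 - 8*h^3 + 2*h^2 + 5*h - 8)^3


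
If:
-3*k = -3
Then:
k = 1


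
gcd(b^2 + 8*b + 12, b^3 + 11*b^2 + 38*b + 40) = b + 2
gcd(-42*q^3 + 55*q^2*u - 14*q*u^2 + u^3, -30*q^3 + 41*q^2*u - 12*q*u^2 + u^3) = 6*q^2 - 7*q*u + u^2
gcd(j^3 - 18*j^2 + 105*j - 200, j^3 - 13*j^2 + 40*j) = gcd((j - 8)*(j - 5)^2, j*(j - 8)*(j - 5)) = j^2 - 13*j + 40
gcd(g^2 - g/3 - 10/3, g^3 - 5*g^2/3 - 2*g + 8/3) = g - 2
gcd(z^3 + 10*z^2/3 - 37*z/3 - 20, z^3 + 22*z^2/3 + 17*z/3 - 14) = 1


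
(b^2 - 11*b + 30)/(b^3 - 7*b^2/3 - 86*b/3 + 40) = 3*(b - 5)/(3*b^2 + 11*b - 20)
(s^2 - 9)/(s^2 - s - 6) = (s + 3)/(s + 2)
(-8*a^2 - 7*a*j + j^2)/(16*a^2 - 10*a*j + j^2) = (-a - j)/(2*a - j)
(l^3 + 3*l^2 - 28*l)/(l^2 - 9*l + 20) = l*(l + 7)/(l - 5)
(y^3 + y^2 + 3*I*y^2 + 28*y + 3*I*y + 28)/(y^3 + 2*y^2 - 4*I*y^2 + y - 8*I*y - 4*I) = (y + 7*I)/(y + 1)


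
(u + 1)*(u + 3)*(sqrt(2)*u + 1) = sqrt(2)*u^3 + u^2 + 4*sqrt(2)*u^2 + 4*u + 3*sqrt(2)*u + 3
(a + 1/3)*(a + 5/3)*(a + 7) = a^3 + 9*a^2 + 131*a/9 + 35/9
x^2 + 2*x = x*(x + 2)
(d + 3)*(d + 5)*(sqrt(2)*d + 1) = sqrt(2)*d^3 + d^2 + 8*sqrt(2)*d^2 + 8*d + 15*sqrt(2)*d + 15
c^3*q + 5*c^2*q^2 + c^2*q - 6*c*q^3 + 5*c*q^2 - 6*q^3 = (c - q)*(c + 6*q)*(c*q + q)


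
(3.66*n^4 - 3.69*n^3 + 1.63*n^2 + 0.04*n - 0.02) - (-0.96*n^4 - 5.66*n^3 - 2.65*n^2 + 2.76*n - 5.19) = 4.62*n^4 + 1.97*n^3 + 4.28*n^2 - 2.72*n + 5.17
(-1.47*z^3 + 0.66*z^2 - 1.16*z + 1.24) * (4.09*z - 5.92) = -6.0123*z^4 + 11.4018*z^3 - 8.6516*z^2 + 11.9388*z - 7.3408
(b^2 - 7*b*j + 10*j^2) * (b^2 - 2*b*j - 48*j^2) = b^4 - 9*b^3*j - 24*b^2*j^2 + 316*b*j^3 - 480*j^4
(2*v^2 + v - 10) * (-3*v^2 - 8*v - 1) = -6*v^4 - 19*v^3 + 20*v^2 + 79*v + 10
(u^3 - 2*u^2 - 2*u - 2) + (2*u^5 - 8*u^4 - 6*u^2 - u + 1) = 2*u^5 - 8*u^4 + u^3 - 8*u^2 - 3*u - 1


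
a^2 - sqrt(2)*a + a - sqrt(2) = (a + 1)*(a - sqrt(2))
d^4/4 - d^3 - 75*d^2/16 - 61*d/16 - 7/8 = (d/4 + 1/2)*(d - 7)*(d + 1/2)^2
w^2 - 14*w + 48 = (w - 8)*(w - 6)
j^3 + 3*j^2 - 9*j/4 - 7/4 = (j - 1)*(j + 1/2)*(j + 7/2)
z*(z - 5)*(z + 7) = z^3 + 2*z^2 - 35*z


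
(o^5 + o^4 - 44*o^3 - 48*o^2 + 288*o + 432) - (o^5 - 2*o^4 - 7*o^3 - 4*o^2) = 3*o^4 - 37*o^3 - 44*o^2 + 288*o + 432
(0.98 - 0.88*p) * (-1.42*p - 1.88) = 1.2496*p^2 + 0.2628*p - 1.8424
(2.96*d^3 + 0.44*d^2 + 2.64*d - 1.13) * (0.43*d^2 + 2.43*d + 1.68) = 1.2728*d^5 + 7.382*d^4 + 7.1772*d^3 + 6.6685*d^2 + 1.6893*d - 1.8984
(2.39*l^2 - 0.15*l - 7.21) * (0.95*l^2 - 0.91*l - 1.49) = 2.2705*l^4 - 2.3174*l^3 - 10.2741*l^2 + 6.7846*l + 10.7429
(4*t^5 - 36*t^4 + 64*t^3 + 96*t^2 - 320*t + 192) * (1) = 4*t^5 - 36*t^4 + 64*t^3 + 96*t^2 - 320*t + 192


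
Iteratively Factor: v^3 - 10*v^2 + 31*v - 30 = (v - 5)*(v^2 - 5*v + 6) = (v - 5)*(v - 2)*(v - 3)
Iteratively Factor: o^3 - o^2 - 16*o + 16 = (o - 1)*(o^2 - 16) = (o - 1)*(o + 4)*(o - 4)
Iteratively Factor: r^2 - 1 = (r - 1)*(r + 1)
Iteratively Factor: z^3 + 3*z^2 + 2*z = (z + 1)*(z^2 + 2*z) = z*(z + 1)*(z + 2)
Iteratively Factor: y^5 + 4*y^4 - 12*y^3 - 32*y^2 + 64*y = (y - 2)*(y^4 + 6*y^3 - 32*y) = (y - 2)^2*(y^3 + 8*y^2 + 16*y) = (y - 2)^2*(y + 4)*(y^2 + 4*y) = (y - 2)^2*(y + 4)^2*(y)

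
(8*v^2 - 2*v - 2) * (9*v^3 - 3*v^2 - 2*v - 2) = 72*v^5 - 42*v^4 - 28*v^3 - 6*v^2 + 8*v + 4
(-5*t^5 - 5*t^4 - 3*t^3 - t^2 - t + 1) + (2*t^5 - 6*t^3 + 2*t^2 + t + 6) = -3*t^5 - 5*t^4 - 9*t^3 + t^2 + 7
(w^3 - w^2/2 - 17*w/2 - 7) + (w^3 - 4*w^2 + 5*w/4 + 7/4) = 2*w^3 - 9*w^2/2 - 29*w/4 - 21/4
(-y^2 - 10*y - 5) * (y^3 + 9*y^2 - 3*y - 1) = -y^5 - 19*y^4 - 92*y^3 - 14*y^2 + 25*y + 5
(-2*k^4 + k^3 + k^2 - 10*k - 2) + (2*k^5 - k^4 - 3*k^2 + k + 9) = 2*k^5 - 3*k^4 + k^3 - 2*k^2 - 9*k + 7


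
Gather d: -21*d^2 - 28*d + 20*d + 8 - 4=-21*d^2 - 8*d + 4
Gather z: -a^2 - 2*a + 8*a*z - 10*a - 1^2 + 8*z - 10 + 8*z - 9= -a^2 - 12*a + z*(8*a + 16) - 20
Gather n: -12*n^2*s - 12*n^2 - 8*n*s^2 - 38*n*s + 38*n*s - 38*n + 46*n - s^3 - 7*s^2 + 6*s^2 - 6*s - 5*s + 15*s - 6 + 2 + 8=n^2*(-12*s - 12) + n*(8 - 8*s^2) - s^3 - s^2 + 4*s + 4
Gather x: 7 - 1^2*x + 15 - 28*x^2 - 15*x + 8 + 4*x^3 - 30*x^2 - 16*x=4*x^3 - 58*x^2 - 32*x + 30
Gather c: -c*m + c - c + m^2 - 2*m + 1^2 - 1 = -c*m + m^2 - 2*m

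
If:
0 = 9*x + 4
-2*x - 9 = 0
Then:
No Solution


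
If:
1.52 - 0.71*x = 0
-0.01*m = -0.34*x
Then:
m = 72.79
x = 2.14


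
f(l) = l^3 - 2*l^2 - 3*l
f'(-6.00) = 129.00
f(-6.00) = -270.00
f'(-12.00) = 477.00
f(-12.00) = -1980.00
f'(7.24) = 125.29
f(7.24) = 252.95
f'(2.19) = 2.63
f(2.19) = -5.66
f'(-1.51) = 9.88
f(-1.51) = -3.47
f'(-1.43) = 8.85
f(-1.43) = -2.72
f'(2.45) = 5.21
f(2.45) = -4.65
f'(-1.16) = 5.68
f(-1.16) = -0.77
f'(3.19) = 14.77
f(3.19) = 2.54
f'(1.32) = -3.05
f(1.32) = -5.14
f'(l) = 3*l^2 - 4*l - 3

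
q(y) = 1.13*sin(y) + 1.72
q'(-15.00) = -0.86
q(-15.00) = 0.99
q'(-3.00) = -1.12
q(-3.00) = 1.56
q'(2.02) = -0.49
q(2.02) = 2.74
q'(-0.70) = 0.86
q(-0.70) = 0.99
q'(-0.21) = 1.11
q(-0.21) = 1.48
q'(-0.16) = 1.12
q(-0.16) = 1.54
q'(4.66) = -0.06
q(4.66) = 0.59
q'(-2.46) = -0.88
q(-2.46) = 1.01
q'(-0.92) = 0.68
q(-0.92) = 0.82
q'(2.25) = -0.71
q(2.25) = 2.60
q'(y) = 1.13*cos(y)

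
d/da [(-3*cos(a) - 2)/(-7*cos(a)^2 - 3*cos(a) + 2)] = (21*cos(a)^2 + 28*cos(a) + 12)*sin(a)/(-7*sin(a)^2 + 3*cos(a) + 5)^2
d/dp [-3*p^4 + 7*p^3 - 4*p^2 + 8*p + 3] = -12*p^3 + 21*p^2 - 8*p + 8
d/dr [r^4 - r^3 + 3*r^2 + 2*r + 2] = 4*r^3 - 3*r^2 + 6*r + 2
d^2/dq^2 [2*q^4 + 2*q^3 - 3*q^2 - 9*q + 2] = 24*q^2 + 12*q - 6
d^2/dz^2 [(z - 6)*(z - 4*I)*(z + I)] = 6*z - 12 - 6*I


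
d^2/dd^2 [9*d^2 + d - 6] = 18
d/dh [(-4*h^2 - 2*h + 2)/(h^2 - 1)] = 2/(h^2 - 2*h + 1)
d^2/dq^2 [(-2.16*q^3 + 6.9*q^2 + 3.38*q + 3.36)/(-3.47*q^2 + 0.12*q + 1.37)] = (-2.8421709430404e-14*q^5 - 66.543748*q^3 - 437.42538*q^2 - 63.689844*q - 56.832852)/(41.781923*q^6 - 4.334724*q^5 - 49.338195*q^4 + 3.42108*q^3 + 19.479345*q^2 - 0.675684*q - 2.571353)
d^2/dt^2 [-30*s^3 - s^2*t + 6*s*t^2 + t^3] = 12*s + 6*t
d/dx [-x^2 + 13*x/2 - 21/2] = 13/2 - 2*x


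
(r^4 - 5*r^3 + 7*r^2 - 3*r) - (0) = r^4 - 5*r^3 + 7*r^2 - 3*r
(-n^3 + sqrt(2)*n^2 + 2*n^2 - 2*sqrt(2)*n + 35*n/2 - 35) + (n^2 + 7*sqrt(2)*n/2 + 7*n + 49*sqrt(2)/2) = -n^3 + sqrt(2)*n^2 + 3*n^2 + 3*sqrt(2)*n/2 + 49*n/2 - 35 + 49*sqrt(2)/2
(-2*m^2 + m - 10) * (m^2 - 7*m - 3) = -2*m^4 + 15*m^3 - 11*m^2 + 67*m + 30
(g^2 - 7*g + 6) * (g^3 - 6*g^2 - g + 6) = g^5 - 13*g^4 + 47*g^3 - 23*g^2 - 48*g + 36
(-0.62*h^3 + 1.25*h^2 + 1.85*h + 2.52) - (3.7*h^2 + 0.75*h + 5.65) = -0.62*h^3 - 2.45*h^2 + 1.1*h - 3.13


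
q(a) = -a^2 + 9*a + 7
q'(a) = 9 - 2*a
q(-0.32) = 4.02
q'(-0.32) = 9.64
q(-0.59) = 1.34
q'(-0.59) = 10.18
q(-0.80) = -0.84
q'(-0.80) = 10.60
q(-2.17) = -17.24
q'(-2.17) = 13.34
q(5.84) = 25.45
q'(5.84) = -2.68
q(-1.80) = -12.44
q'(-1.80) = 12.60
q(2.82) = 24.43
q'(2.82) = 3.36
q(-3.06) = -29.90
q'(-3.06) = 15.12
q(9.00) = 7.00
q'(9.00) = -9.00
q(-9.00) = -155.00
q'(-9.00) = 27.00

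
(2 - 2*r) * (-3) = 6*r - 6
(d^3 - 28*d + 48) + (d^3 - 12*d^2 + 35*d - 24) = 2*d^3 - 12*d^2 + 7*d + 24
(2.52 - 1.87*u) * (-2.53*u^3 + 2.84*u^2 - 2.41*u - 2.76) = 4.7311*u^4 - 11.6864*u^3 + 11.6635*u^2 - 0.912000000000001*u - 6.9552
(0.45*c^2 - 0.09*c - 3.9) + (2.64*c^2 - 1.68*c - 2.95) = 3.09*c^2 - 1.77*c - 6.85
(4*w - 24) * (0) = 0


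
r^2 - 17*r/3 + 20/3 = (r - 4)*(r - 5/3)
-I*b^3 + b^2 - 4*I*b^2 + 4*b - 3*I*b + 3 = (b + 3)*(b + I)*(-I*b - I)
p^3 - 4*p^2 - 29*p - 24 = (p - 8)*(p + 1)*(p + 3)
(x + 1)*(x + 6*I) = x^2 + x + 6*I*x + 6*I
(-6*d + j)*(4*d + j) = -24*d^2 - 2*d*j + j^2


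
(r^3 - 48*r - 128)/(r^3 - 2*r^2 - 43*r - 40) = (r^2 + 8*r + 16)/(r^2 + 6*r + 5)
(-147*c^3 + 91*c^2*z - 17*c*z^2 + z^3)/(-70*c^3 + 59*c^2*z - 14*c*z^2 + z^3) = (21*c^2 - 10*c*z + z^2)/(10*c^2 - 7*c*z + z^2)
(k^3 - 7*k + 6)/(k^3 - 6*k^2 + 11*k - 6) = (k + 3)/(k - 3)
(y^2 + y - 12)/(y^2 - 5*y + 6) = (y + 4)/(y - 2)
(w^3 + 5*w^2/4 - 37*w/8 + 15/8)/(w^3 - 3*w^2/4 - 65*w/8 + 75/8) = (2*w - 1)/(2*w - 5)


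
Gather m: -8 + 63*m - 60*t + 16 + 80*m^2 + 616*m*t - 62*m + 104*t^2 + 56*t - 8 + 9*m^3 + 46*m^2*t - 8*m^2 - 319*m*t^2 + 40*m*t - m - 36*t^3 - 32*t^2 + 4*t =9*m^3 + m^2*(46*t + 72) + m*(-319*t^2 + 656*t) - 36*t^3 + 72*t^2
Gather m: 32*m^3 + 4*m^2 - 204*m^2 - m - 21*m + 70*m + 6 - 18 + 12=32*m^3 - 200*m^2 + 48*m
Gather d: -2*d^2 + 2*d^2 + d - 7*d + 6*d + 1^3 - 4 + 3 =0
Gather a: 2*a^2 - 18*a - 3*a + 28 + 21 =2*a^2 - 21*a + 49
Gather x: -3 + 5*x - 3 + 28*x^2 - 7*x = 28*x^2 - 2*x - 6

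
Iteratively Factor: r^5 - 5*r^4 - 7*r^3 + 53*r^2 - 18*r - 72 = (r - 3)*(r^4 - 2*r^3 - 13*r^2 + 14*r + 24) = (r - 4)*(r - 3)*(r^3 + 2*r^2 - 5*r - 6) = (r - 4)*(r - 3)*(r - 2)*(r^2 + 4*r + 3) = (r - 4)*(r - 3)*(r - 2)*(r + 1)*(r + 3)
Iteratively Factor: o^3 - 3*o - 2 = (o + 1)*(o^2 - o - 2) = (o + 1)^2*(o - 2)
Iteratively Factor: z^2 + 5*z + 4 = (z + 4)*(z + 1)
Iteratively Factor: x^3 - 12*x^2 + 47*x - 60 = (x - 3)*(x^2 - 9*x + 20) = (x - 4)*(x - 3)*(x - 5)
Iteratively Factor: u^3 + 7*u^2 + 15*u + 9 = (u + 3)*(u^2 + 4*u + 3) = (u + 3)^2*(u + 1)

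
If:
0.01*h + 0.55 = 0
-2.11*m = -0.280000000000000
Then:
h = -55.00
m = 0.13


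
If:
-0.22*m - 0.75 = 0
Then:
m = -3.41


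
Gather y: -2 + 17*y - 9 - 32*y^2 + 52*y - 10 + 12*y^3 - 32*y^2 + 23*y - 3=12*y^3 - 64*y^2 + 92*y - 24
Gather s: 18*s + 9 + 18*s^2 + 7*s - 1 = 18*s^2 + 25*s + 8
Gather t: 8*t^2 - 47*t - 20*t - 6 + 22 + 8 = 8*t^2 - 67*t + 24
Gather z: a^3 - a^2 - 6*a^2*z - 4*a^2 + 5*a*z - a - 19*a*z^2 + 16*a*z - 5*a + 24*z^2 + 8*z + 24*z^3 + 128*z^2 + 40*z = a^3 - 5*a^2 - 6*a + 24*z^3 + z^2*(152 - 19*a) + z*(-6*a^2 + 21*a + 48)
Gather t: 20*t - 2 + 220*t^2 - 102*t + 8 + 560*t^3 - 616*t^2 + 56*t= 560*t^3 - 396*t^2 - 26*t + 6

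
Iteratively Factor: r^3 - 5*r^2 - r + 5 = (r - 5)*(r^2 - 1) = (r - 5)*(r + 1)*(r - 1)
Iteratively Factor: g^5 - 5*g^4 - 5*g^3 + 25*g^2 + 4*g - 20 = (g - 2)*(g^4 - 3*g^3 - 11*g^2 + 3*g + 10) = (g - 2)*(g - 1)*(g^3 - 2*g^2 - 13*g - 10) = (g - 2)*(g - 1)*(g + 2)*(g^2 - 4*g - 5) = (g - 5)*(g - 2)*(g - 1)*(g + 2)*(g + 1)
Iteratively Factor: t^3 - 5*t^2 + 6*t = (t)*(t^2 - 5*t + 6) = t*(t - 3)*(t - 2)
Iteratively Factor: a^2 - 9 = (a + 3)*(a - 3)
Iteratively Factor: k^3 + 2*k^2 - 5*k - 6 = (k + 3)*(k^2 - k - 2) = (k - 2)*(k + 3)*(k + 1)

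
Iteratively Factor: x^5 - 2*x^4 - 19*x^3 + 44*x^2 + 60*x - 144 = (x + 2)*(x^4 - 4*x^3 - 11*x^2 + 66*x - 72) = (x - 3)*(x + 2)*(x^3 - x^2 - 14*x + 24) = (x - 3)*(x - 2)*(x + 2)*(x^2 + x - 12) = (x - 3)^2*(x - 2)*(x + 2)*(x + 4)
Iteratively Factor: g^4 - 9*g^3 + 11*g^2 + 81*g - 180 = (g - 3)*(g^3 - 6*g^2 - 7*g + 60) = (g - 3)*(g + 3)*(g^2 - 9*g + 20) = (g - 5)*(g - 3)*(g + 3)*(g - 4)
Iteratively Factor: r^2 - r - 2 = (r - 2)*(r + 1)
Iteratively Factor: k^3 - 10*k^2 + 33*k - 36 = (k - 4)*(k^2 - 6*k + 9) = (k - 4)*(k - 3)*(k - 3)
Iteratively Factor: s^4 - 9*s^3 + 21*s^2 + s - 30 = (s - 5)*(s^3 - 4*s^2 + s + 6) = (s - 5)*(s + 1)*(s^2 - 5*s + 6) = (s - 5)*(s - 2)*(s + 1)*(s - 3)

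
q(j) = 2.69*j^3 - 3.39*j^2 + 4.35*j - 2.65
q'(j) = 8.07*j^2 - 6.78*j + 4.35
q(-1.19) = -17.16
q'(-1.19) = 23.85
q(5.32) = 329.58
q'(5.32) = 196.68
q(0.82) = 0.12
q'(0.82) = 4.22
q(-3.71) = -202.81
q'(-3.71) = 140.58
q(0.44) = -1.16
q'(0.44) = 2.93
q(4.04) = 136.97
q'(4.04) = 108.67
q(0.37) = -1.37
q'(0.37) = 2.95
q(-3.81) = -217.21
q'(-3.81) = 147.33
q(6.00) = 482.45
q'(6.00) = 254.19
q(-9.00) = -2277.40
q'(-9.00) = 719.04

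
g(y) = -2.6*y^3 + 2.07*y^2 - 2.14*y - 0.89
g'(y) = -7.8*y^2 + 4.14*y - 2.14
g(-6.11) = 682.52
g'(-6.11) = -318.63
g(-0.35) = 0.22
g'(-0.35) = -4.54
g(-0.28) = -0.07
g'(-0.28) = -3.91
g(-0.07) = -0.73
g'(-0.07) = -2.47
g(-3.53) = 146.82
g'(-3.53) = -113.95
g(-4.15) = 229.47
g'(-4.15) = -153.66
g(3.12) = -66.38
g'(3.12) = -65.15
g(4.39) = -190.36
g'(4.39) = -134.29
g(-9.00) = 2081.44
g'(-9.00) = -671.20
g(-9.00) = 2081.44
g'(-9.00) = -671.20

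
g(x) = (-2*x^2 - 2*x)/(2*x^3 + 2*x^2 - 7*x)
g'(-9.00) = 0.01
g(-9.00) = 0.12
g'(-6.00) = 0.04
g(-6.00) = 0.19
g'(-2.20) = 6.68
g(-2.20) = -1.40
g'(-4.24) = 0.13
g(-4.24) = 0.32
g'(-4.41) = 0.11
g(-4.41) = 0.30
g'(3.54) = 0.15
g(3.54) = -0.36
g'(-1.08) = 0.30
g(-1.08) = -0.02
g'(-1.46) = 0.46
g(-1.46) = -0.16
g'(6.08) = 0.03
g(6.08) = -0.18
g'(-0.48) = 0.27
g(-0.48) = 0.14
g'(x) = (-4*x - 2)/(2*x^3 + 2*x^2 - 7*x) + (-2*x^2 - 2*x)*(-6*x^2 - 4*x + 7)/(2*x^3 + 2*x^2 - 7*x)^2 = 2*(2*x^2 + 4*x + 9)/(4*x^4 + 8*x^3 - 24*x^2 - 28*x + 49)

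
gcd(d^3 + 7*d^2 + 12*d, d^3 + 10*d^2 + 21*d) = d^2 + 3*d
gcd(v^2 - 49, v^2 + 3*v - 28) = v + 7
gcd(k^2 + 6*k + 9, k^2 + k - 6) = k + 3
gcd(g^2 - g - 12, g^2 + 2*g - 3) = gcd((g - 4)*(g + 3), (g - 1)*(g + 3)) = g + 3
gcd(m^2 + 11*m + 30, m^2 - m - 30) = m + 5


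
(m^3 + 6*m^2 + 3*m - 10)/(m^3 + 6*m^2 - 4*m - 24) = (m^2 + 4*m - 5)/(m^2 + 4*m - 12)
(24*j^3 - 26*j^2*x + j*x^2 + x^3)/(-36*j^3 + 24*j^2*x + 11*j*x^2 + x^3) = (-4*j + x)/(6*j + x)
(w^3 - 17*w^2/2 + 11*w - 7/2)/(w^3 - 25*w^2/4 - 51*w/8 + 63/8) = 4*(2*w^2 - 3*w + 1)/(8*w^2 + 6*w - 9)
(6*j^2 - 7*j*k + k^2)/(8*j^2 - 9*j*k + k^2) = (6*j - k)/(8*j - k)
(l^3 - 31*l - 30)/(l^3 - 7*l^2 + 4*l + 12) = (l + 5)/(l - 2)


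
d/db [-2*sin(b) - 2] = -2*cos(b)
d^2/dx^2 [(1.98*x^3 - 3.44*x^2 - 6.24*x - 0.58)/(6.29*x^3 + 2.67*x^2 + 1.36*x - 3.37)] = (2.27373675443232e-13*x^7 - 338.706436*x^6 - 1582.906176*x^5 - 223.934064*x^4 - 1090.984076*x^3 - 1881.99678*x^2 - 288.364584*x - 147.916908)/(248.858189*x^9 + 316.908441*x^8 + 295.943871*x^7 - 243.9174*x^6 - 275.592882*x^5 - 230.227851*x^4 + 143.397295*x^3 + 72.269313*x^2 + 46.336152*x - 38.272753)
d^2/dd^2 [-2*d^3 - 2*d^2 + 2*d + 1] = -12*d - 4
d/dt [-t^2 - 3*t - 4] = -2*t - 3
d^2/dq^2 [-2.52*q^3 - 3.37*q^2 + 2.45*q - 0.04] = -15.12*q - 6.74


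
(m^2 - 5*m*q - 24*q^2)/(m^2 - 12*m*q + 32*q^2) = (-m - 3*q)/(-m + 4*q)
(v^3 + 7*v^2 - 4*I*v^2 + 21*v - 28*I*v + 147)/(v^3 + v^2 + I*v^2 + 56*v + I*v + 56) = (v^2 + v*(7 + 3*I) + 21*I)/(v^2 + v*(1 + 8*I) + 8*I)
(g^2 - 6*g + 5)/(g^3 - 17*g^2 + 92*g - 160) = (g - 1)/(g^2 - 12*g + 32)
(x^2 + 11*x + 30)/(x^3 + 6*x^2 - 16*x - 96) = (x + 5)/(x^2 - 16)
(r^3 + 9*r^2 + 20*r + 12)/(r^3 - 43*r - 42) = (r + 2)/(r - 7)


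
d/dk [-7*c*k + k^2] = -7*c + 2*k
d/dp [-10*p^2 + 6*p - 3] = 6 - 20*p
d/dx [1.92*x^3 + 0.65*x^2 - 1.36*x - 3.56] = 5.76*x^2 + 1.3*x - 1.36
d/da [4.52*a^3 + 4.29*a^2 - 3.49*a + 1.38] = 13.56*a^2 + 8.58*a - 3.49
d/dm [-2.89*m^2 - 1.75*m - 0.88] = -5.78*m - 1.75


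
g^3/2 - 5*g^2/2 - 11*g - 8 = (g/2 + 1)*(g - 8)*(g + 1)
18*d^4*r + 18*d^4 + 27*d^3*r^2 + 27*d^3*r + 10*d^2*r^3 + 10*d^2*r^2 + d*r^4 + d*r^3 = (d + r)*(3*d + r)*(6*d + r)*(d*r + d)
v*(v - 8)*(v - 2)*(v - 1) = v^4 - 11*v^3 + 26*v^2 - 16*v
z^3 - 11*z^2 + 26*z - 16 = (z - 8)*(z - 2)*(z - 1)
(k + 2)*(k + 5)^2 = k^3 + 12*k^2 + 45*k + 50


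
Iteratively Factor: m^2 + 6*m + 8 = (m + 4)*(m + 2)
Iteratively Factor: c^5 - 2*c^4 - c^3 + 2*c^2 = (c - 1)*(c^4 - c^3 - 2*c^2) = c*(c - 1)*(c^3 - c^2 - 2*c) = c^2*(c - 1)*(c^2 - c - 2) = c^2*(c - 1)*(c + 1)*(c - 2)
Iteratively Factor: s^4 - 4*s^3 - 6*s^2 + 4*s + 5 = (s + 1)*(s^3 - 5*s^2 - s + 5) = (s + 1)^2*(s^2 - 6*s + 5) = (s - 5)*(s + 1)^2*(s - 1)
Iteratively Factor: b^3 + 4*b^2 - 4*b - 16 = (b + 2)*(b^2 + 2*b - 8) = (b + 2)*(b + 4)*(b - 2)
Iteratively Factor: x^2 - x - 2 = (x - 2)*(x + 1)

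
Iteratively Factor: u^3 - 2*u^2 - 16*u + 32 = (u + 4)*(u^2 - 6*u + 8) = (u - 2)*(u + 4)*(u - 4)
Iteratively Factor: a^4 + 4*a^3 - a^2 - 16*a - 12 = (a + 3)*(a^3 + a^2 - 4*a - 4) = (a - 2)*(a + 3)*(a^2 + 3*a + 2) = (a - 2)*(a + 1)*(a + 3)*(a + 2)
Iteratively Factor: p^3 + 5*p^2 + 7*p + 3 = (p + 3)*(p^2 + 2*p + 1) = (p + 1)*(p + 3)*(p + 1)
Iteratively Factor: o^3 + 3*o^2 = (o)*(o^2 + 3*o) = o^2*(o + 3)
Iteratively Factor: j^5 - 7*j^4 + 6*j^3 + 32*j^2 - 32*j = (j + 2)*(j^4 - 9*j^3 + 24*j^2 - 16*j) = (j - 4)*(j + 2)*(j^3 - 5*j^2 + 4*j) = (j - 4)^2*(j + 2)*(j^2 - j) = j*(j - 4)^2*(j + 2)*(j - 1)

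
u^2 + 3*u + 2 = (u + 1)*(u + 2)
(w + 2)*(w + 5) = w^2 + 7*w + 10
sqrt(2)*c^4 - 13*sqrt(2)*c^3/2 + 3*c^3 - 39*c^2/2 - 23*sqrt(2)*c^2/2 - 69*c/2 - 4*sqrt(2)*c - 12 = (c - 8)*(c + 1/2)*(c + 3*sqrt(2)/2)*(sqrt(2)*c + sqrt(2))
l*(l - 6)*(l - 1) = l^3 - 7*l^2 + 6*l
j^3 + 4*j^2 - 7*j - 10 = (j - 2)*(j + 1)*(j + 5)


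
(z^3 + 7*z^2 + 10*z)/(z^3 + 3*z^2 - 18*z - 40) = z/(z - 4)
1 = 1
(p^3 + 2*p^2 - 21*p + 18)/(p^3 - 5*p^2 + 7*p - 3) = (p + 6)/(p - 1)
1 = 1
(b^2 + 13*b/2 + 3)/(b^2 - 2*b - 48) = (b + 1/2)/(b - 8)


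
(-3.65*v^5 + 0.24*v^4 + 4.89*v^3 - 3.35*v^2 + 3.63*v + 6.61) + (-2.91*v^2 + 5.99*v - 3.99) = -3.65*v^5 + 0.24*v^4 + 4.89*v^3 - 6.26*v^2 + 9.62*v + 2.62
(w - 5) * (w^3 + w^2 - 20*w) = w^4 - 4*w^3 - 25*w^2 + 100*w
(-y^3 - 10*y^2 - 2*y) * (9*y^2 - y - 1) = -9*y^5 - 89*y^4 - 7*y^3 + 12*y^2 + 2*y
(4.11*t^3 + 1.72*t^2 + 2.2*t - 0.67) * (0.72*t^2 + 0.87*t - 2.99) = 2.9592*t^5 + 4.8141*t^4 - 9.2085*t^3 - 3.7112*t^2 - 7.1609*t + 2.0033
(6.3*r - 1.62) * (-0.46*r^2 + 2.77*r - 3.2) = -2.898*r^3 + 18.1962*r^2 - 24.6474*r + 5.184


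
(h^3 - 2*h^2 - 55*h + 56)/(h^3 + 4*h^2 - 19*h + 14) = (h - 8)/(h - 2)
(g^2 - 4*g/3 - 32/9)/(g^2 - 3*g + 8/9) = (3*g + 4)/(3*g - 1)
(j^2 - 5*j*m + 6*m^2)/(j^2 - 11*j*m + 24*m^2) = (j - 2*m)/(j - 8*m)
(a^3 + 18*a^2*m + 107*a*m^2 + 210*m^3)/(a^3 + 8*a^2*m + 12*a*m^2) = (a^2 + 12*a*m + 35*m^2)/(a*(a + 2*m))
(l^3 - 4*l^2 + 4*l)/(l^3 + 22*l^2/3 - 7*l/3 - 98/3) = 3*l*(l - 2)/(3*l^2 + 28*l + 49)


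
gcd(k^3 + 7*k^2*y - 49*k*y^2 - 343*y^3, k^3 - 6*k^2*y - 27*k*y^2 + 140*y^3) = -k + 7*y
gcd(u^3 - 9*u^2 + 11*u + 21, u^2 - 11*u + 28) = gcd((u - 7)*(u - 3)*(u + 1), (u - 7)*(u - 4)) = u - 7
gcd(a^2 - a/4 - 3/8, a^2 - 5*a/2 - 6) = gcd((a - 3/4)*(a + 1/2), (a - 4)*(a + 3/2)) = 1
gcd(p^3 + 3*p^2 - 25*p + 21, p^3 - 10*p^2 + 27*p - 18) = p^2 - 4*p + 3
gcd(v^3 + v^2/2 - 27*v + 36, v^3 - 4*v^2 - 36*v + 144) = v^2 + 2*v - 24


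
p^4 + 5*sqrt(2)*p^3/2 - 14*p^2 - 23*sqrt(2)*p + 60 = (p - 2*sqrt(2))*(p - sqrt(2))*(p + 5*sqrt(2)/2)*(p + 3*sqrt(2))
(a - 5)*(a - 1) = a^2 - 6*a + 5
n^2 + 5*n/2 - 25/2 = (n - 5/2)*(n + 5)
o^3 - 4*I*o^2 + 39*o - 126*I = (o - 7*I)*(o - 3*I)*(o + 6*I)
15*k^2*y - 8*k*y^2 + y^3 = y*(-5*k + y)*(-3*k + y)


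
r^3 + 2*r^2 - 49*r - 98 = (r - 7)*(r + 2)*(r + 7)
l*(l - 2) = l^2 - 2*l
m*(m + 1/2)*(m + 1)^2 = m^4 + 5*m^3/2 + 2*m^2 + m/2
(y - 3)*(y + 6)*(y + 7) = y^3 + 10*y^2 + 3*y - 126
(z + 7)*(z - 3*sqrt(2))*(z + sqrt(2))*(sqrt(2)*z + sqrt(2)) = sqrt(2)*z^4 - 4*z^3 + 8*sqrt(2)*z^3 - 32*z^2 + sqrt(2)*z^2 - 48*sqrt(2)*z - 28*z - 42*sqrt(2)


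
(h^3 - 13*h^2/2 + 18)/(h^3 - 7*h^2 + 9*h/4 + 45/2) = 2*(h - 2)/(2*h - 5)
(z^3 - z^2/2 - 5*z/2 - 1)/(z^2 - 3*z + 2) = (2*z^2 + 3*z + 1)/(2*(z - 1))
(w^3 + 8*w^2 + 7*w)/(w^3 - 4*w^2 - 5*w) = (w + 7)/(w - 5)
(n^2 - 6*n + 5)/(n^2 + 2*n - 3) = (n - 5)/(n + 3)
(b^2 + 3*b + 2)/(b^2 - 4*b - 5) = (b + 2)/(b - 5)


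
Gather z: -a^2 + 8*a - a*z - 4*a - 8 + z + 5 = -a^2 + 4*a + z*(1 - a) - 3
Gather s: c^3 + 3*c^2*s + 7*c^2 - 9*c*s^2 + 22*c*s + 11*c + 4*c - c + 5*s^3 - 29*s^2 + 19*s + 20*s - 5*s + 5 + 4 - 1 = c^3 + 7*c^2 + 14*c + 5*s^3 + s^2*(-9*c - 29) + s*(3*c^2 + 22*c + 34) + 8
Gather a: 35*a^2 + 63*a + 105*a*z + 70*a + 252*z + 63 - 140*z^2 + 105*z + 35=35*a^2 + a*(105*z + 133) - 140*z^2 + 357*z + 98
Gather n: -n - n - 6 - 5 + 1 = -2*n - 10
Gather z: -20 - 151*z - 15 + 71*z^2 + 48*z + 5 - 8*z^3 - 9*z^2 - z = -8*z^3 + 62*z^2 - 104*z - 30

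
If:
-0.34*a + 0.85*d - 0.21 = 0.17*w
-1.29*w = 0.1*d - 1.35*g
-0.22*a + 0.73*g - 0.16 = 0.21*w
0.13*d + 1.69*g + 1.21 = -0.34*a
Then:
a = -1.60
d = -0.46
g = -0.36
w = -0.34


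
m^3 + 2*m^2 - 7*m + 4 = (m - 1)^2*(m + 4)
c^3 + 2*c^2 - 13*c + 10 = (c - 2)*(c - 1)*(c + 5)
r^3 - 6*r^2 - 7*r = r*(r - 7)*(r + 1)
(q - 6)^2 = q^2 - 12*q + 36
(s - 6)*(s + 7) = s^2 + s - 42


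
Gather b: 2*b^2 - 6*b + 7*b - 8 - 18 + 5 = 2*b^2 + b - 21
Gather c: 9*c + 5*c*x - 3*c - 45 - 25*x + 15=c*(5*x + 6) - 25*x - 30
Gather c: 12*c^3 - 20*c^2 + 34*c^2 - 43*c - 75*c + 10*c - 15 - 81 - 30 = 12*c^3 + 14*c^2 - 108*c - 126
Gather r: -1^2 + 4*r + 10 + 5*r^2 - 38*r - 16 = 5*r^2 - 34*r - 7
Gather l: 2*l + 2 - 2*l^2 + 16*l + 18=-2*l^2 + 18*l + 20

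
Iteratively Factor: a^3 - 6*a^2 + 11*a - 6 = (a - 2)*(a^2 - 4*a + 3) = (a - 3)*(a - 2)*(a - 1)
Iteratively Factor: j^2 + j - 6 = (j + 3)*(j - 2)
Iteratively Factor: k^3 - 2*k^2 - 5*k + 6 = (k + 2)*(k^2 - 4*k + 3) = (k - 3)*(k + 2)*(k - 1)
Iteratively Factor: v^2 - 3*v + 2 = (v - 1)*(v - 2)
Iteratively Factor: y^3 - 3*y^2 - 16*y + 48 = (y - 3)*(y^2 - 16) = (y - 4)*(y - 3)*(y + 4)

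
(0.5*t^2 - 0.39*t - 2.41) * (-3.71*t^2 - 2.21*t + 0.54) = -1.855*t^4 + 0.3419*t^3 + 10.073*t^2 + 5.1155*t - 1.3014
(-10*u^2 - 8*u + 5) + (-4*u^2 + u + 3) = -14*u^2 - 7*u + 8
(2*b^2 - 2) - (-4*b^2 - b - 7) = 6*b^2 + b + 5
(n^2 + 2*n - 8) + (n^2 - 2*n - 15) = 2*n^2 - 23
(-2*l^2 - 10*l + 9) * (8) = -16*l^2 - 80*l + 72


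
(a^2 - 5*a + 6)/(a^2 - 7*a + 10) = (a - 3)/(a - 5)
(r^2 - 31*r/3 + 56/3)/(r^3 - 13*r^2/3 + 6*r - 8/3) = (3*r^2 - 31*r + 56)/(3*r^3 - 13*r^2 + 18*r - 8)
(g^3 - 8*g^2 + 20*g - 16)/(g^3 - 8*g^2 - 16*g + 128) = (g^2 - 4*g + 4)/(g^2 - 4*g - 32)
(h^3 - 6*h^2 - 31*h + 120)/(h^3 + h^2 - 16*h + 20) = (h^2 - 11*h + 24)/(h^2 - 4*h + 4)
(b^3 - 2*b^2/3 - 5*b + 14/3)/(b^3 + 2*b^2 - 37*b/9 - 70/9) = 3*(b - 1)/(3*b + 5)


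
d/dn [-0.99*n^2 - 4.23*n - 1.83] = -1.98*n - 4.23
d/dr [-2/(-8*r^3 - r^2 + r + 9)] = 2*(-24*r^2 - 2*r + 1)/(8*r^3 + r^2 - r - 9)^2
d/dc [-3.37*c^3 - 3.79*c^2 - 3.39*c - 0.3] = -10.11*c^2 - 7.58*c - 3.39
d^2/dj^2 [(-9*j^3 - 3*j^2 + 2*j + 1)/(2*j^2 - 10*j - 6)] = (-265*j^3 - 429*j^2 - 240*j - 29)/(j^6 - 15*j^5 + 66*j^4 - 35*j^3 - 198*j^2 - 135*j - 27)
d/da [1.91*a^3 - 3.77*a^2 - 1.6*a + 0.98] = 5.73*a^2 - 7.54*a - 1.6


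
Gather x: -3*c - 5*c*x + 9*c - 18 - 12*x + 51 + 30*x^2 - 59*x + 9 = 6*c + 30*x^2 + x*(-5*c - 71) + 42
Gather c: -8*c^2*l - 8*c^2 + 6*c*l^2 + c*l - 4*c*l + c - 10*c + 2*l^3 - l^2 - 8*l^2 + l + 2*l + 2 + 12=c^2*(-8*l - 8) + c*(6*l^2 - 3*l - 9) + 2*l^3 - 9*l^2 + 3*l + 14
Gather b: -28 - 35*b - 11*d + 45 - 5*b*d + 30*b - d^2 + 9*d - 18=b*(-5*d - 5) - d^2 - 2*d - 1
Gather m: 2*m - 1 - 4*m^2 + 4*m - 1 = -4*m^2 + 6*m - 2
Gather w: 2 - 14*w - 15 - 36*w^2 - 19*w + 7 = -36*w^2 - 33*w - 6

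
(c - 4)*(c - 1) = c^2 - 5*c + 4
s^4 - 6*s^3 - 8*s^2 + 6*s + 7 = (s - 7)*(s - 1)*(s + 1)^2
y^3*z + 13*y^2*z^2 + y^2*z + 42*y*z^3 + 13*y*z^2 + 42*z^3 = (y + 6*z)*(y + 7*z)*(y*z + z)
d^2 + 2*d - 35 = (d - 5)*(d + 7)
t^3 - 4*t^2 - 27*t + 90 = (t - 6)*(t - 3)*(t + 5)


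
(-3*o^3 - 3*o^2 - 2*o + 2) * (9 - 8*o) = 24*o^4 - 3*o^3 - 11*o^2 - 34*o + 18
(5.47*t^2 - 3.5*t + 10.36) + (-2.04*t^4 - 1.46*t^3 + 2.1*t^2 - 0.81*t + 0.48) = -2.04*t^4 - 1.46*t^3 + 7.57*t^2 - 4.31*t + 10.84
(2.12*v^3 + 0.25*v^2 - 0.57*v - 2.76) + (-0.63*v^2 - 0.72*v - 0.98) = 2.12*v^3 - 0.38*v^2 - 1.29*v - 3.74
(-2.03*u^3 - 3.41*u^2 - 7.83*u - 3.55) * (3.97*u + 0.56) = -8.0591*u^4 - 14.6745*u^3 - 32.9947*u^2 - 18.4783*u - 1.988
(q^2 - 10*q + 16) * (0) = 0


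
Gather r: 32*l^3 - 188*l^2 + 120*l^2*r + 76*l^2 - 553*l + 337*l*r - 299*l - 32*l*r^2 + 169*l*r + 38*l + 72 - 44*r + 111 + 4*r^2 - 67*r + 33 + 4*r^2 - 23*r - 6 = 32*l^3 - 112*l^2 - 814*l + r^2*(8 - 32*l) + r*(120*l^2 + 506*l - 134) + 210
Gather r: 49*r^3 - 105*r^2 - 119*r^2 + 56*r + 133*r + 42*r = 49*r^3 - 224*r^2 + 231*r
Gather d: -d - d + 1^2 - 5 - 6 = -2*d - 10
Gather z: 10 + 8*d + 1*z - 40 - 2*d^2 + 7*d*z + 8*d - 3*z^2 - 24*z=-2*d^2 + 16*d - 3*z^2 + z*(7*d - 23) - 30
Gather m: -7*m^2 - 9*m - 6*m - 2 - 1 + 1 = -7*m^2 - 15*m - 2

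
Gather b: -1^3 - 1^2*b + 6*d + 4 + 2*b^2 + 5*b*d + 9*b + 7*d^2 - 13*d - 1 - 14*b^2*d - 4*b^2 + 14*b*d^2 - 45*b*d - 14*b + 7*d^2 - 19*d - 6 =b^2*(-14*d - 2) + b*(14*d^2 - 40*d - 6) + 14*d^2 - 26*d - 4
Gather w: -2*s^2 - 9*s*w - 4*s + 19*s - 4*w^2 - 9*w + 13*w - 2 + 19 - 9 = -2*s^2 + 15*s - 4*w^2 + w*(4 - 9*s) + 8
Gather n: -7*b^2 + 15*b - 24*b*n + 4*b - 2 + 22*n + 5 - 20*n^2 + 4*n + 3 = -7*b^2 + 19*b - 20*n^2 + n*(26 - 24*b) + 6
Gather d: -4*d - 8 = -4*d - 8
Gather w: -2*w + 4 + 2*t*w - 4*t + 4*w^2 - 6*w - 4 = -4*t + 4*w^2 + w*(2*t - 8)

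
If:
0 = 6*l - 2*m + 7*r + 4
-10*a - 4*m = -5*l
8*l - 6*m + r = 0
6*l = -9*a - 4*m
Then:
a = 1/25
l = 1/275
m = -21/220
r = -331/550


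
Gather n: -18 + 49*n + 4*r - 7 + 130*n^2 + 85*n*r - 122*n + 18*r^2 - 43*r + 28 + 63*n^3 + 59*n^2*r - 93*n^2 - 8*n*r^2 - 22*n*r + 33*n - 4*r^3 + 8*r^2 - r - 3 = 63*n^3 + n^2*(59*r + 37) + n*(-8*r^2 + 63*r - 40) - 4*r^3 + 26*r^2 - 40*r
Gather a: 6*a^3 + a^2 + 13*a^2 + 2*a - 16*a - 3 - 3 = 6*a^3 + 14*a^2 - 14*a - 6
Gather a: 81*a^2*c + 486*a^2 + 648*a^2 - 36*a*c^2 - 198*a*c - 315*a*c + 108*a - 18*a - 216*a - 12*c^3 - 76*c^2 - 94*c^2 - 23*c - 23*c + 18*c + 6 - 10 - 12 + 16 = a^2*(81*c + 1134) + a*(-36*c^2 - 513*c - 126) - 12*c^3 - 170*c^2 - 28*c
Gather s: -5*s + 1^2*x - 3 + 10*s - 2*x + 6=5*s - x + 3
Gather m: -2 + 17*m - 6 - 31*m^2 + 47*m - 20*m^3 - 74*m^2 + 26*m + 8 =-20*m^3 - 105*m^2 + 90*m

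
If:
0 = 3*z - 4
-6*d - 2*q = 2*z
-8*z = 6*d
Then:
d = -16/9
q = 4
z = 4/3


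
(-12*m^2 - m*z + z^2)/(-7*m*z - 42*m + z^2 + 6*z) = (12*m^2 + m*z - z^2)/(7*m*z + 42*m - z^2 - 6*z)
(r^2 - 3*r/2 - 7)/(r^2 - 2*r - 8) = (r - 7/2)/(r - 4)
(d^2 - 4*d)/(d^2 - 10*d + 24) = d/(d - 6)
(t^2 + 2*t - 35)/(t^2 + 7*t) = (t - 5)/t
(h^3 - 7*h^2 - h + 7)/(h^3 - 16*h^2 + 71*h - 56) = (h + 1)/(h - 8)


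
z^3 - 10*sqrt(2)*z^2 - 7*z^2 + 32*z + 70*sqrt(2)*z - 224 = (z - 7)*(z - 8*sqrt(2))*(z - 2*sqrt(2))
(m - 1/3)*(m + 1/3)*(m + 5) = m^3 + 5*m^2 - m/9 - 5/9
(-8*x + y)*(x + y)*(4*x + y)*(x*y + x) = -32*x^4*y - 32*x^4 - 36*x^3*y^2 - 36*x^3*y - 3*x^2*y^3 - 3*x^2*y^2 + x*y^4 + x*y^3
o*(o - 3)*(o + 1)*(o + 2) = o^4 - 7*o^2 - 6*o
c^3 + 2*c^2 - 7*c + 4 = (c - 1)^2*(c + 4)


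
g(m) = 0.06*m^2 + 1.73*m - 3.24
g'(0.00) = 1.73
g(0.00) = -3.24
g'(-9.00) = 0.65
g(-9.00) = -13.95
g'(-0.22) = 1.70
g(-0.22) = -3.62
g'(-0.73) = 1.64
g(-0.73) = -4.47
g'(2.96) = 2.09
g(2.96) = 2.41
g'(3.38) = 2.14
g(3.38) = 3.29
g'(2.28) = 2.00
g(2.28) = 1.02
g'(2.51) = 2.03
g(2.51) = 1.48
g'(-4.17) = 1.23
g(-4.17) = -9.41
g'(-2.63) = 1.41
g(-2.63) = -7.37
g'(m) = 0.12*m + 1.73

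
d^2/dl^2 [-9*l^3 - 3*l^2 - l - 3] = -54*l - 6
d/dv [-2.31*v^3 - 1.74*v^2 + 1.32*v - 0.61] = -6.93*v^2 - 3.48*v + 1.32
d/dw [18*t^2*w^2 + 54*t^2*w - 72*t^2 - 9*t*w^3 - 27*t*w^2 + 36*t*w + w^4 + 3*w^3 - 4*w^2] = 36*t^2*w + 54*t^2 - 27*t*w^2 - 54*t*w + 36*t + 4*w^3 + 9*w^2 - 8*w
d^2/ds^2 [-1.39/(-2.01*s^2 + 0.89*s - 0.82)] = (-11.231478*s^2 + 4.973142*s + 1.39*(4.02*s - 0.89)*(8.04*s - 1.78) - 4.581996)/(2.01*s^2 - 0.89*s + 0.82)^3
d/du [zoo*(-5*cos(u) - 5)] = zoo*sin(u)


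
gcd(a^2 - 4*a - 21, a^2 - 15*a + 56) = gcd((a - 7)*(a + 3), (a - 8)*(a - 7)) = a - 7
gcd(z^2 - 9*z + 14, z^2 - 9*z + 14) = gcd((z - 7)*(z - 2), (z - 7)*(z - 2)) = z^2 - 9*z + 14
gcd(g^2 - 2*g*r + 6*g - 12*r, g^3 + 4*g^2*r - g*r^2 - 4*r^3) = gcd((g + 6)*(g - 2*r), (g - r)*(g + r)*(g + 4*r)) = 1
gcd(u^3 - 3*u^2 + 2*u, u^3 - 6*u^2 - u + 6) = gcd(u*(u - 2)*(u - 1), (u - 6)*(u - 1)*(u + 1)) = u - 1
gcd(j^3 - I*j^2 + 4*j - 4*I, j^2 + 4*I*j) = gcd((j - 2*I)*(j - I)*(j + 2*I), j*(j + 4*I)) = 1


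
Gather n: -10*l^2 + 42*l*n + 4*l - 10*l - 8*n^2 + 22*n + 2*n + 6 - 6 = -10*l^2 - 6*l - 8*n^2 + n*(42*l + 24)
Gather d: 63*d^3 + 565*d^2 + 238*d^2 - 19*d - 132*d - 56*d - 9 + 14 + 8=63*d^3 + 803*d^2 - 207*d + 13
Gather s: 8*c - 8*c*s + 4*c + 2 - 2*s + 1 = 12*c + s*(-8*c - 2) + 3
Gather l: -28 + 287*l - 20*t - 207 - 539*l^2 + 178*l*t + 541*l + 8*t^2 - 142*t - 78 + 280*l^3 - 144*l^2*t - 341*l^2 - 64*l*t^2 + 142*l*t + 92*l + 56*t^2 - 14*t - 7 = 280*l^3 + l^2*(-144*t - 880) + l*(-64*t^2 + 320*t + 920) + 64*t^2 - 176*t - 320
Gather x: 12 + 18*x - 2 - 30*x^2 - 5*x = -30*x^2 + 13*x + 10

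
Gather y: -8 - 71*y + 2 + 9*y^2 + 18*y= 9*y^2 - 53*y - 6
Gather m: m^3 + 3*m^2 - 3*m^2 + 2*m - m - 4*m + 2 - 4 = m^3 - 3*m - 2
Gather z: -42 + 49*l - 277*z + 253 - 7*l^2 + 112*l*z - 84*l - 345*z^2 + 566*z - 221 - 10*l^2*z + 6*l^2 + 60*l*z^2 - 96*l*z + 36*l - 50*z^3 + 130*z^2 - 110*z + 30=-l^2 + l - 50*z^3 + z^2*(60*l - 215) + z*(-10*l^2 + 16*l + 179) + 20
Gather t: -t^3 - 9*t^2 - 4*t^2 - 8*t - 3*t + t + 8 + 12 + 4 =-t^3 - 13*t^2 - 10*t + 24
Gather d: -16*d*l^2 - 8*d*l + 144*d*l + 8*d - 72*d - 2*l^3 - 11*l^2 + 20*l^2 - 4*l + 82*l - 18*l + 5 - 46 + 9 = d*(-16*l^2 + 136*l - 64) - 2*l^3 + 9*l^2 + 60*l - 32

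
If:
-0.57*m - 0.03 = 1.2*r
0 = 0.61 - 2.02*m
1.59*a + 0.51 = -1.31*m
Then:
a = -0.57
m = 0.30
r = -0.17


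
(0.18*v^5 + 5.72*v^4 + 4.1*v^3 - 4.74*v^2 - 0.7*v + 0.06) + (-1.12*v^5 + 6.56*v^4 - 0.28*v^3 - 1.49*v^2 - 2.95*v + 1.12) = -0.94*v^5 + 12.28*v^4 + 3.82*v^3 - 6.23*v^2 - 3.65*v + 1.18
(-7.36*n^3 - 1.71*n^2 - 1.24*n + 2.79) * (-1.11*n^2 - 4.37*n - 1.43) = 8.1696*n^5 + 34.0613*n^4 + 19.3739*n^3 + 4.7672*n^2 - 10.4191*n - 3.9897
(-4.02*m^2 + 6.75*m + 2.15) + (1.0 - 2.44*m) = -4.02*m^2 + 4.31*m + 3.15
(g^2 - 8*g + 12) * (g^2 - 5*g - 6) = g^4 - 13*g^3 + 46*g^2 - 12*g - 72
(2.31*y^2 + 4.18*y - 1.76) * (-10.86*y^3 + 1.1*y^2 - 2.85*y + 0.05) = -25.0866*y^5 - 42.8538*y^4 + 17.1281*y^3 - 13.7335*y^2 + 5.225*y - 0.088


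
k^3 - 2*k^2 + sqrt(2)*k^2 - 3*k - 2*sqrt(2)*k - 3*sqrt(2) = (k - 3)*(k + 1)*(k + sqrt(2))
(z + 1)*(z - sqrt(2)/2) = z^2 - sqrt(2)*z/2 + z - sqrt(2)/2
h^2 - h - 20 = (h - 5)*(h + 4)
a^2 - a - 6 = (a - 3)*(a + 2)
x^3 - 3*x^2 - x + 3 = (x - 3)*(x - 1)*(x + 1)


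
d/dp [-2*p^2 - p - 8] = -4*p - 1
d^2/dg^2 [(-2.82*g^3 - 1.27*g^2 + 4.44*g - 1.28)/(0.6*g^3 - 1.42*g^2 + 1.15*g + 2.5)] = (-3.5527136788005e-15*g^7 - 5.71968*g^6 + 21.2652*g^5 + 27.79092*g^4 + 24.268672*g^3 - 176.401152*g^2 + 12.88344*g - 53.8786)/(0.216*g^9 - 1.5336*g^8 + 4.87152*g^7 - 6.042088*g^6 - 3.44292*g^5 + 19.83915*g^4 - 11.724125*g^3 - 16.70625*g^2 + 21.5625*g + 15.625)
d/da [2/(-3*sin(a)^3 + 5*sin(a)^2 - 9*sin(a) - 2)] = 2*(9*sin(a)^2 - 10*sin(a) + 9)*cos(a)/(3*sin(a)^3 - 5*sin(a)^2 + 9*sin(a) + 2)^2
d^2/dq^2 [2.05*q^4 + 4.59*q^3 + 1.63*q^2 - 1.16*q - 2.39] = 24.6*q^2 + 27.54*q + 3.26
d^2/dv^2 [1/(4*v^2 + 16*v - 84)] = (-v^2 - 4*v + 4*(v + 2)^2 + 21)/(2*(v^2 + 4*v - 21)^3)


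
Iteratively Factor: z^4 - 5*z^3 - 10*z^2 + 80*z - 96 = (z + 4)*(z^3 - 9*z^2 + 26*z - 24) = (z - 2)*(z + 4)*(z^2 - 7*z + 12) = (z - 4)*(z - 2)*(z + 4)*(z - 3)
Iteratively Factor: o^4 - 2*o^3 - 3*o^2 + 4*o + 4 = (o + 1)*(o^3 - 3*o^2 + 4) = (o + 1)^2*(o^2 - 4*o + 4) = (o - 2)*(o + 1)^2*(o - 2)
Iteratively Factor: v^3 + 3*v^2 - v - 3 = (v - 1)*(v^2 + 4*v + 3) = (v - 1)*(v + 1)*(v + 3)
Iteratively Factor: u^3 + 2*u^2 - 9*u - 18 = (u + 2)*(u^2 - 9) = (u + 2)*(u + 3)*(u - 3)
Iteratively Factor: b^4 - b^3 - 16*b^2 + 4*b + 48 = (b - 4)*(b^3 + 3*b^2 - 4*b - 12) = (b - 4)*(b - 2)*(b^2 + 5*b + 6) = (b - 4)*(b - 2)*(b + 2)*(b + 3)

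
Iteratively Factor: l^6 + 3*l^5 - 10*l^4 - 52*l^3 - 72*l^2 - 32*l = (l + 2)*(l^5 + l^4 - 12*l^3 - 28*l^2 - 16*l) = (l - 4)*(l + 2)*(l^4 + 5*l^3 + 8*l^2 + 4*l) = l*(l - 4)*(l + 2)*(l^3 + 5*l^2 + 8*l + 4) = l*(l - 4)*(l + 2)^2*(l^2 + 3*l + 2) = l*(l - 4)*(l + 2)^3*(l + 1)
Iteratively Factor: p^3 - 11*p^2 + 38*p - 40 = (p - 4)*(p^2 - 7*p + 10) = (p - 5)*(p - 4)*(p - 2)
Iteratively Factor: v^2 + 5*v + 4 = (v + 1)*(v + 4)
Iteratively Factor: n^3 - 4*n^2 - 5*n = (n - 5)*(n^2 + n) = (n - 5)*(n + 1)*(n)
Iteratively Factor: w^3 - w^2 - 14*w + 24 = (w - 3)*(w^2 + 2*w - 8) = (w - 3)*(w - 2)*(w + 4)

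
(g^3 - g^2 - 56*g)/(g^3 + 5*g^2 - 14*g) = (g - 8)/(g - 2)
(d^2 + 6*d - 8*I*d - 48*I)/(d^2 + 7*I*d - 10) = (d^2 + d*(6 - 8*I) - 48*I)/(d^2 + 7*I*d - 10)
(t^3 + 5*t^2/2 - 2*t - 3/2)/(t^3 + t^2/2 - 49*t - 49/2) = (t^2 + 2*t - 3)/(t^2 - 49)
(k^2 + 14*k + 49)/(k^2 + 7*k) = (k + 7)/k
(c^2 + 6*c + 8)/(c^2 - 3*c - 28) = (c + 2)/(c - 7)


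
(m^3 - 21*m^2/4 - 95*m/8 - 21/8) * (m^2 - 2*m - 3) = m^5 - 29*m^4/4 - 35*m^3/8 + 295*m^2/8 + 327*m/8 + 63/8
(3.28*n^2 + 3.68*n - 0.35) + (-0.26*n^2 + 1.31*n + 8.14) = 3.02*n^2 + 4.99*n + 7.79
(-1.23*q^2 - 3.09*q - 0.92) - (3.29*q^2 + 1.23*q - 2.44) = -4.52*q^2 - 4.32*q + 1.52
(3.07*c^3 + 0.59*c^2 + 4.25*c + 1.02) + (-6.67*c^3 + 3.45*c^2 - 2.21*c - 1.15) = -3.6*c^3 + 4.04*c^2 + 2.04*c - 0.13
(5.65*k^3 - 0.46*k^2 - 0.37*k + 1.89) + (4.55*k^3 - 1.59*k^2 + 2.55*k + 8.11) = 10.2*k^3 - 2.05*k^2 + 2.18*k + 10.0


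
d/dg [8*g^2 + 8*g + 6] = 16*g + 8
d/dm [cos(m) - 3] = -sin(m)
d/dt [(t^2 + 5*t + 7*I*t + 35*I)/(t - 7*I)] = (t^2 - 14*I*t + 49 - 70*I)/(t^2 - 14*I*t - 49)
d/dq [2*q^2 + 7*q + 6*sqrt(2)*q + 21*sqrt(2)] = 4*q + 7 + 6*sqrt(2)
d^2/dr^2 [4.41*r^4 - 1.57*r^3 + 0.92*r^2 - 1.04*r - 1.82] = 52.92*r^2 - 9.42*r + 1.84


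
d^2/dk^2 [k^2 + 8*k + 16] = 2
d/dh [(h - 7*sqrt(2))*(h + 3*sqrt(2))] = 2*h - 4*sqrt(2)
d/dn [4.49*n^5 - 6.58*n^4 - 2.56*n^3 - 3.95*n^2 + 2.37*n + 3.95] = 22.45*n^4 - 26.32*n^3 - 7.68*n^2 - 7.9*n + 2.37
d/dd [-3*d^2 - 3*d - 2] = -6*d - 3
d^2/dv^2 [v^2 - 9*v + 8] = 2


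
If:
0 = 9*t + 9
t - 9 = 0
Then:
No Solution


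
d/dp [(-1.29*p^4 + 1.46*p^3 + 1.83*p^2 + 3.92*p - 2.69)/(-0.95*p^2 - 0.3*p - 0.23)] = (2.451*p^5 - 0.226*p^4 + 0.3108*p^3 + 2.1676*p^2 - 5.9528*p - 1.7086)/(0.9025*p^4 + 0.57*p^3 + 0.527*p^2 + 0.138*p + 0.0529)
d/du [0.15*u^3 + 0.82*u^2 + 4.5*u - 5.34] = 0.45*u^2 + 1.64*u + 4.5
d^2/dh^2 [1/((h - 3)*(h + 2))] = 2*((h - 3)^2 + (h - 3)*(h + 2) + (h + 2)^2)/((h - 3)^3*(h + 2)^3)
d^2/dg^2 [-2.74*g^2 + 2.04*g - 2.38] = -5.48000000000000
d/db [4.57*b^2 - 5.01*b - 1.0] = 9.14*b - 5.01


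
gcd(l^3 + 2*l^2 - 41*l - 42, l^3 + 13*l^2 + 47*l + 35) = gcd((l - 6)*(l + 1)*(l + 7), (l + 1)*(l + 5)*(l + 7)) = l^2 + 8*l + 7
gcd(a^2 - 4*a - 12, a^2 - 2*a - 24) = a - 6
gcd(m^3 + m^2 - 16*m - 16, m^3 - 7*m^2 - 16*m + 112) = m^2 - 16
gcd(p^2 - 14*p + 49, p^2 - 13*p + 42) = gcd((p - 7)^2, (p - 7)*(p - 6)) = p - 7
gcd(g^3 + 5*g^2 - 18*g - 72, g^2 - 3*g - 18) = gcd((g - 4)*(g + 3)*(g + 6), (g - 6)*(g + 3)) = g + 3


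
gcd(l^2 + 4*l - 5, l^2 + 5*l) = l + 5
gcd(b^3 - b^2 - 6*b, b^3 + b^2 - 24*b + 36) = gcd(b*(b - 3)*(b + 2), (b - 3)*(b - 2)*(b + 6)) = b - 3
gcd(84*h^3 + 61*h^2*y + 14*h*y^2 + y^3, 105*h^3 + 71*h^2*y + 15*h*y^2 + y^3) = 21*h^2 + 10*h*y + y^2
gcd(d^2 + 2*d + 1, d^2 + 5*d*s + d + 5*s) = d + 1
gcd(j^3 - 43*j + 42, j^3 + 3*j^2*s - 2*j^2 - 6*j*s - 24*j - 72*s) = j - 6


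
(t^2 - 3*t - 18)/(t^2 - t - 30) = (t + 3)/(t + 5)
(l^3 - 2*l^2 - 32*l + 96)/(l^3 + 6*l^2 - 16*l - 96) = (l - 4)/(l + 4)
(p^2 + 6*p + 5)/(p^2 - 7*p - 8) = (p + 5)/(p - 8)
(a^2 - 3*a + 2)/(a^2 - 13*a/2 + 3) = 2*(a^2 - 3*a + 2)/(2*a^2 - 13*a + 6)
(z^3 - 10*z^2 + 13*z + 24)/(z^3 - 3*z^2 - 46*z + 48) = (z^2 - 2*z - 3)/(z^2 + 5*z - 6)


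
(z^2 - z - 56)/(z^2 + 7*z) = (z - 8)/z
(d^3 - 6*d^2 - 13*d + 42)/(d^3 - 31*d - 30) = (-d^3 + 6*d^2 + 13*d - 42)/(-d^3 + 31*d + 30)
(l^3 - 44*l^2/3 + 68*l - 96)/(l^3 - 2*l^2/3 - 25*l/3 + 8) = (l^2 - 12*l + 36)/(l^2 + 2*l - 3)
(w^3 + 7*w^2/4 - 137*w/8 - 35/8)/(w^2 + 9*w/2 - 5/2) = (8*w^2 - 26*w - 7)/(4*(2*w - 1))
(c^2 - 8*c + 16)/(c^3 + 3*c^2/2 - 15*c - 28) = 2*(c - 4)/(2*c^2 + 11*c + 14)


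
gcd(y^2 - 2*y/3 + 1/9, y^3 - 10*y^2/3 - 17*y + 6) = y - 1/3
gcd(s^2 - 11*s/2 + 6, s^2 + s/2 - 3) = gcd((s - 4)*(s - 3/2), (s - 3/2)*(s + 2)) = s - 3/2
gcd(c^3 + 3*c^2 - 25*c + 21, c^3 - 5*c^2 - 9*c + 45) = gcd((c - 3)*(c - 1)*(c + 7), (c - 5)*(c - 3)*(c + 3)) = c - 3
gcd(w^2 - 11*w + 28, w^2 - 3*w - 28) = w - 7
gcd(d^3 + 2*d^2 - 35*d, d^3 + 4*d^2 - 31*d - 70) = d^2 + 2*d - 35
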